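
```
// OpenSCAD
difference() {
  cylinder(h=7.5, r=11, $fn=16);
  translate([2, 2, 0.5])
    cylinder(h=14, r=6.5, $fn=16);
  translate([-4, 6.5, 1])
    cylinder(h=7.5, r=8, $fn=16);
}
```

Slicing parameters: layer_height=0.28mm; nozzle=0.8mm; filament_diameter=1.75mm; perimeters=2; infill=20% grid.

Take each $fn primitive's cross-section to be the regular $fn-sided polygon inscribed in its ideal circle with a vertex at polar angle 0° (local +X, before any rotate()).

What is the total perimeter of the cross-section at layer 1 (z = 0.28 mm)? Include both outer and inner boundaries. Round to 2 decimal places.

68.67 mm

At z = 0.28 mm: the r=11 cylinder contributes a regular 16-gon of circumradius 11 (perimeter = 2·16·11.000·sin(180°/16) = 68.67 mm); the cylinder at (2, 2) does not reach this height (z outside [0.5, 14.5]); the cylinder at (-4, 6.5) does not reach this height (z outside [1, 8.5]); Subtracting the remaining from the first: none of the subtracted shapes is present at this height, so the r=11 cylinder is unchanged — boundary = 68.67 mm. Overall, the cross-section is a single solid region. Total boundary length (outer) = 68.67 mm.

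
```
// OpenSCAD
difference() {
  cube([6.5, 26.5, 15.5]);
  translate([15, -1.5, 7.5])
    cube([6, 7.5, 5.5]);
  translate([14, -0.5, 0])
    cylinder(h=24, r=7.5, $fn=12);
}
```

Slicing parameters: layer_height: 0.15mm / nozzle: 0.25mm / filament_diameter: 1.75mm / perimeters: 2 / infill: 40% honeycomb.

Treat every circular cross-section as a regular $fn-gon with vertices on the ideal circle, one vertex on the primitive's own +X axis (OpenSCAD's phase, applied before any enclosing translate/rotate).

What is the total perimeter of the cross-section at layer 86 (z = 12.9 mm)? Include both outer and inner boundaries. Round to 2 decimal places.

66.00 mm

At z = 12.9 mm: the 6.5×26.5 cube contributes its full rectangle (perimeter 66.00 mm); the 6×7.5 cube at (15, -1.5) contributes its full rectangle (perimeter 27.00 mm); the r=7.5 cylinder at (14, -0.5) gives a regular 12-gon of circumradius 7.5 (constant along its height) (perimeter = 2·12·7.500·sin(180°/12) = 46.59 mm); Taking the first minus the rest: starting from the 6.5×26.5 cube, the 6×7.5 cube at (15, -1.5) misses the remaining region (no effect); the r=7.5 cylinder at (14, -0.5) misses the remaining region (no effect) — boundary = 66.00 mm. Overall, the cross-section is a single solid region. Total boundary length (outer) = 66.00 mm.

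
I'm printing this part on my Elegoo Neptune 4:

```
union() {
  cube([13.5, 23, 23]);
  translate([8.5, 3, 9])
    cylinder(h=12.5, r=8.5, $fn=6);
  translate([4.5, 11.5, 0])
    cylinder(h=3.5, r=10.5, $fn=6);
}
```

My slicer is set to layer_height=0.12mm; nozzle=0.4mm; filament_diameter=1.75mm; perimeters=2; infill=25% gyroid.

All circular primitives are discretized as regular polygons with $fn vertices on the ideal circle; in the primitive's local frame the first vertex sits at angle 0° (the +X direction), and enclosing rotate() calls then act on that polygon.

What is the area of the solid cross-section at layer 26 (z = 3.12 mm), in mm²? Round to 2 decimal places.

375.78 mm²

At z = 3.12 mm: the cube is present — its section is the full 13.5×23 rectangle (area 310.50 mm²); the cylinder at (8.5, 3) is not intersected at this z (z outside [9, 21.5]); the r=10.5 cylinder at (4.5, 11.5) gives a regular 6-gon of circumradius 10.5 (constant along its height) (area = (6/2)·10.500²·sin(360°/6) = 286.44 mm²); Taking the union: the regions partially overlap — summed areas 596.94 mm² minus the doubly-counted overlap 221.16 mm² gives 375.78 mm² — area = 375.78 mm². Overall, the cross-section is a single solid region. Net area = 375.78 mm².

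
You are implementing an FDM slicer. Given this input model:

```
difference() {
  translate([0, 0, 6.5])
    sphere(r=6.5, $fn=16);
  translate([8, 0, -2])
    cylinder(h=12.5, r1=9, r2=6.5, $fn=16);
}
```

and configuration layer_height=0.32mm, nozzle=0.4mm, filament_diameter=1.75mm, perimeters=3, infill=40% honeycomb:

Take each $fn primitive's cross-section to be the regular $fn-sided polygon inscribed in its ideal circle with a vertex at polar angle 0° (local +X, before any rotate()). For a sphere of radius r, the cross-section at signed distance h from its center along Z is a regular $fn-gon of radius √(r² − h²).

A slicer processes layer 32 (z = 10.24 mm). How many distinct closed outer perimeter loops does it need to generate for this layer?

1

At z = 10.24 mm: the r=6.5 sphere contributes a regular 16-gon of circumradius √(6.5²−3.74²) = 5.316; the cone at (8, 0) (r1=9→r2=6.5) has section circumradius 6.552 here — a regular 16-gon; Subtracting the remaining from the first: starting from the r=6.5 sphere, the cone at (8, 0) partially overlaps it — only the 21.77 mm² overlap (of its 131.42 mm²) is removed, clipping the outline — 1 connected region. The result has 1 disconnected region.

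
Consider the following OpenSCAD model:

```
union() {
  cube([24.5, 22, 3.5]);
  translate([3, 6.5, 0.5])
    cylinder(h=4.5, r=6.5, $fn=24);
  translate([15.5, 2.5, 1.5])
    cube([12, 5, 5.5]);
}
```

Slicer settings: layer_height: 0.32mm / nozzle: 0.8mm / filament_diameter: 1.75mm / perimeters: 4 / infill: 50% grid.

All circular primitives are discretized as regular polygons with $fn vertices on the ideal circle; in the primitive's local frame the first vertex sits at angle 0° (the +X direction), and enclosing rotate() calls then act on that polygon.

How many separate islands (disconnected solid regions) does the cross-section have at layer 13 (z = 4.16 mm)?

2

At z = 4.16 mm: the cube does not reach this height (z outside [0, 3.5]); the r=6.5 cylinder at (3, 6.5) contributes a regular 24-gon of circumradius 6.5; the cube at (15.5, 2.5) is present — its section is the full 12×5 rectangle; Merging all regions: the 2 present regions are separate (no shared area or edge), so areas and boundary lengths simply add and each stays a separate island — 2 connected regions. Overall, the cross-section has 2 separate islands. Island count = 2.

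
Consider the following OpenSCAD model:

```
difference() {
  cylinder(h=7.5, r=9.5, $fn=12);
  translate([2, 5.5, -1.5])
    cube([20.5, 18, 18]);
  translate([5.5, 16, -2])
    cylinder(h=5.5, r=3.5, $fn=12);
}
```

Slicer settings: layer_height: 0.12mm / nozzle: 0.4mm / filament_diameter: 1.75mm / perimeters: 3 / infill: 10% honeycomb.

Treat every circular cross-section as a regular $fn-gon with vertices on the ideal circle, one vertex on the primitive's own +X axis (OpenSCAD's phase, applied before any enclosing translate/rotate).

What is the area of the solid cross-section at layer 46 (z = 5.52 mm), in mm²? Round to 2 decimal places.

At z = 5.52 mm: the r=9.5 cylinder gives a regular 12-gon of circumradius 9.5 (constant along its height) (area = (12/2)·9.500²·sin(360°/12) = 270.75 mm²); the cube at (2, 5.5) is present — its section is the full 20.5×18 rectangle (area 369.00 mm²); the cylinder at (5.5, 16) does not reach this height (z outside [-2, 3.5]); Taking the first minus the rest: starting from the r=9.5 cylinder (270.75 mm²), the 20.5×18 cube at (2, 5.5) partially overlaps it — only the 12.23 mm² overlap (of its 369.00 mm²) is removed, clipping the outline — area = 258.52 mm². Overall, the cross-section is a single solid region. Net area = 258.52 mm².

258.52 mm²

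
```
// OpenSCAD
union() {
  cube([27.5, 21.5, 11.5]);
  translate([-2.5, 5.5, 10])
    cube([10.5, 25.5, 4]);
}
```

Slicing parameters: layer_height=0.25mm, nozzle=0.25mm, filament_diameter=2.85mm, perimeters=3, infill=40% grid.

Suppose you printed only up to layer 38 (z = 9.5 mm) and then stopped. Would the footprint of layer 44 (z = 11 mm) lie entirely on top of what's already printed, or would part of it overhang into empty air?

part overhangs

Compare the two slices. At z = 9.5: the 27.5×21.5 cube contributes its full rectangle (area 591.25 mm²); the cube at (-2.5, 5.5) does not reach this height (z outside [10, 14]); Taking the union: only the 27.5×21.5 cube is present, so the union is just that shape — area = 591.25 mm². At z = 11: the cube (footprint 27.5×21.5) is included at this height (area 591.25 mm²); the 10.5×25.5 cube at (-2.5, 5.5) contributes its full rectangle (area 267.75 mm²); Taking the union: the regions partially overlap — summed areas 859.00 mm² minus the doubly-counted overlap 128.00 mm² gives 731.00 mm² — area = 731.00 mm². Checking containment: at z = 11 the cross-section extends beyond the z = 9.5 cross-section by about 139.75 mm².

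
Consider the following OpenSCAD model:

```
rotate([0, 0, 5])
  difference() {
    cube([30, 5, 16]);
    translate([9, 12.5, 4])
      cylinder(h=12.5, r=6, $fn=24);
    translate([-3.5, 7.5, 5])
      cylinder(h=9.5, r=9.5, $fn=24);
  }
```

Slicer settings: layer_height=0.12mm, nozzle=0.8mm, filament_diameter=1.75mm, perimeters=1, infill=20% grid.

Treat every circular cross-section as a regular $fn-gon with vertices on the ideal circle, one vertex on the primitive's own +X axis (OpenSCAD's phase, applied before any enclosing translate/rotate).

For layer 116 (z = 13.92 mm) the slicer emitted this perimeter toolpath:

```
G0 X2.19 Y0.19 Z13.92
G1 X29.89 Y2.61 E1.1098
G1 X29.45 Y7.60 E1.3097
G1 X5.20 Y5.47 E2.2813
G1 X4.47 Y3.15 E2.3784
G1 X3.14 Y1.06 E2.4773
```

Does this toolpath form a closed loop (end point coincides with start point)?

no

Start point (G0): (2.19, 0.19). End point (last G1): the path does not return to the start — open.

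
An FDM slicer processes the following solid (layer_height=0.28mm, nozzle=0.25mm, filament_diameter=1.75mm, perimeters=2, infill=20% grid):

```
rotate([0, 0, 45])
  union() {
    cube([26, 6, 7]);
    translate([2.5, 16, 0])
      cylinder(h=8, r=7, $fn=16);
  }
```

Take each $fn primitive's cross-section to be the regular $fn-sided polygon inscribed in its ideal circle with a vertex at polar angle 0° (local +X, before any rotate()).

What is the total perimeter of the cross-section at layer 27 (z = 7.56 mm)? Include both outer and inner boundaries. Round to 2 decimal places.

At z = 7.56 mm: the cube does not reach this height (z outside [0, 7]); the r=7 cylinder at (2.5, 16) gives a regular 16-gon of circumradius 7 (constant along its height) (perimeter = 2·16·7.000·sin(180°/16) = 43.70 mm); Merging all regions: only the r=7 cylinder at (2.5, 16) is present, so the union is just that shape — boundary = 43.70 mm; (whole slice rotated 45° about Z — lengths, areas and connectivity unchanged). Overall, the cross-section is a single solid region. Total boundary length (outer) = 43.70 mm.

43.70 mm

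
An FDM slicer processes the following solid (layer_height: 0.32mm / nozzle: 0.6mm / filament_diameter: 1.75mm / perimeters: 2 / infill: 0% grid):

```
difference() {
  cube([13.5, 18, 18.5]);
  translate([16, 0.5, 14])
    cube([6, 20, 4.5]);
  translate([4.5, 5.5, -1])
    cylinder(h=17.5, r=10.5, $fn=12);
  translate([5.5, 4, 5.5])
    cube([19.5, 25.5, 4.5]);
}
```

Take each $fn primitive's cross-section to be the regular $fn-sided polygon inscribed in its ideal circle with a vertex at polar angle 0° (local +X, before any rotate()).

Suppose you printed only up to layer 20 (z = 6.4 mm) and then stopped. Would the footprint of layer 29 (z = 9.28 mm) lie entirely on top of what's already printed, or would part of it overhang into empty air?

Compare the two slices. At z = 6.4: the cube (footprint 13.5×18) is included at this height (area 243.00 mm²); the cube at (16, 0.5) is not intersected at this z (z outside [14, 18.5]); the r=10.5 cylinder at (4.5, 5.5) gives a regular 12-gon of circumradius 10.5 (constant along its height) (area = (12/2)·10.500²·sin(360°/12) = 330.75 mm²); the 19.5×25.5 cube at (5.5, 4) contributes its full rectangle (area 497.25 mm²); After the difference (first − rest): starting from the 13.5×18 cube (243.00 mm²), the r=10.5 cylinder at (4.5, 5.5) partially overlaps it — only the 197.28 mm² overlap (of its 330.75 mm²) is removed, clipping the outline; the 19.5×25.5 cube at (5.5, 4) partially overlaps it — only the 31.87 mm² overlap (of its 497.25 mm²) is removed, clipping the outline — area = 13.86 mm². At z = 9.28: the cube (footprint 13.5×18) is included at this height (area 243.00 mm²); the cube at (16, 0.5) is absent (z outside [14, 18.5]); the cylinder at (4.5, 5.5): section is a regular 12-gon, circumradius r=10.5 (area = (12/2)·10.500²·sin(360°/12) = 330.75 mm²); the cube at (5.5, 4) (footprint 19.5×25.5) is included at this height (area 497.25 mm²); Taking the first minus the rest: starting from the 13.5×18 cube (243.00 mm²), the r=10.5 cylinder at (4.5, 5.5) partially overlaps it — only the 197.28 mm² overlap (of its 330.75 mm²) is removed, clipping the outline; the 19.5×25.5 cube at (5.5, 4) partially overlaps it — only the 31.87 mm² overlap (of its 497.25 mm²) is removed, clipping the outline — area = 13.86 mm². Checking containment: the cross-section at z = 9.28 is a subset of the cross-section at z = 6.4.

entirely on top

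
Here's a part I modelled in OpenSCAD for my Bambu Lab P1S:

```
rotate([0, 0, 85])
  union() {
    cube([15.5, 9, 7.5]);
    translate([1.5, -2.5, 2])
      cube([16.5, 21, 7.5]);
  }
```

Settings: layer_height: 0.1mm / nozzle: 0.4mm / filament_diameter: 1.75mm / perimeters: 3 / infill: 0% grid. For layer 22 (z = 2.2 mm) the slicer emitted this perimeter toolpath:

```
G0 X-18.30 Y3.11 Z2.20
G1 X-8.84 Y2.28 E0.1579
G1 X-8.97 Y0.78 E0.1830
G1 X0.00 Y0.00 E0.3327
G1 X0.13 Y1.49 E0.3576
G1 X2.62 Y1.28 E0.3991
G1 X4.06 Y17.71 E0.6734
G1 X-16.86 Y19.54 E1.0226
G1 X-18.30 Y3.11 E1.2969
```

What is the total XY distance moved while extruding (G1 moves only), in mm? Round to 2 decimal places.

Sum the Euclidean lengths of each G1 segment: total = 77.99 mm.

77.99 mm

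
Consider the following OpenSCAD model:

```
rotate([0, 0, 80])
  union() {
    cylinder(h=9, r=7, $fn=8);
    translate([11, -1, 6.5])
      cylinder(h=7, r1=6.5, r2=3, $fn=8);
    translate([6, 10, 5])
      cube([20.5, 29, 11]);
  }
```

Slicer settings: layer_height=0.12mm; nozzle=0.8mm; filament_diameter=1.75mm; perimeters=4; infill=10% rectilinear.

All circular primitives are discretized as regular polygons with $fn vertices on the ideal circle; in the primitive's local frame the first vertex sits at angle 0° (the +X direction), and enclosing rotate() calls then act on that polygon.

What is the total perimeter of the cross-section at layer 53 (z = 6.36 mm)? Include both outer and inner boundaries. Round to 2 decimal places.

141.86 mm

At z = 6.36 mm: the cylinder: section is a regular 8-gon, circumradius r=7 (perimeter = 2·8·7.000·sin(180°/8) = 42.86 mm); the cone at (11, -1) does not reach this height (z outside [6.5, 13.5]); the cube at (6, 10) is present — its section is the full 20.5×29 rectangle (perimeter 99.00 mm); Merging all regions: the 2 present regions are separate (no shared area or edge), so areas and boundary lengths simply add and each stays a separate island — boundary = 141.86 mm; (whole slice rotated 80° about Z — lengths, areas and connectivity unchanged). Overall, the cross-section has 2 separate islands. Total boundary length (outer) = 141.86 mm.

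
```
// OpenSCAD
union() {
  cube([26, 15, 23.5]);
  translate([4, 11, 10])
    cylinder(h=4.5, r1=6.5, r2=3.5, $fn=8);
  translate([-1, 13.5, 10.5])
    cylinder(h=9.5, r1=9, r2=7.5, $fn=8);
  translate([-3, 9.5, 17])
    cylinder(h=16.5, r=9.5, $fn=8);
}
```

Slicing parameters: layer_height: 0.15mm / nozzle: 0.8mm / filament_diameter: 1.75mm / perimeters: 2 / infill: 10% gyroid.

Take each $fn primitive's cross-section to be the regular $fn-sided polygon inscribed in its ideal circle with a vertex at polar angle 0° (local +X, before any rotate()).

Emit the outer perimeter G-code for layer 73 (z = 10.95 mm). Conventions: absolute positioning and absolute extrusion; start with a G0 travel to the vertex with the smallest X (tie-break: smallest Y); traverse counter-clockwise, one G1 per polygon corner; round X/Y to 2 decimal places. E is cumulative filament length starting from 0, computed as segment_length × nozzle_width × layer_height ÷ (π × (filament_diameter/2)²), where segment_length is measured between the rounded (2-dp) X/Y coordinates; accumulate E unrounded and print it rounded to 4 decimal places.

G0 X-9.93 Y13.50 Z10.95
G1 X-7.31 Y7.19 E0.3409
G1 X-1.00 Y4.57 E0.6817
G1 X0.00 Y4.99 E0.7358
G1 X0.00 Y0.00 E0.9848
G1 X26.00 Y0.00 E2.2819
G1 X26.00 Y15.00 E3.0303
G1 X8.21 Y15.00 E3.9178
G1 X8.15 Y15.15 E3.9259
G1 X7.06 Y15.60 E3.9847
G1 X5.31 Y19.81 E4.2122
G1 X-1.00 Y22.43 E4.5531
G1 X-7.31 Y19.81 E4.8939
G1 X-9.93 Y13.50 E5.2348

At z = 10.95 mm: the cube (footprint 26×15) is included at this height; the cone at (4, 11): at t=0.211 of its height the radius interpolates to r₁+(r₂−r₁)t = 5.867, giving a regular 8-gon of that circumradius; the cone at (-1, 13.5): at t=0.047 of its height the radius interpolates to r₁+(r₂−r₁)t = 8.929, giving a regular 8-gon of that circumradius; the cylinder at (-3, 9.5) does not reach this height (z outside [17, 33.5]); Combining (union): the regions partially overlap (shared area 156.09 mm²), so overlapping operands fuse into one piece — 1 connected region. The outline is a single polygon with 13 vertices. Extrusion per mm of travel: 0.8 × 0.15 / (π × 0.875²) = 0.049890. Accumulating E over each segment gives final E = 5.2348.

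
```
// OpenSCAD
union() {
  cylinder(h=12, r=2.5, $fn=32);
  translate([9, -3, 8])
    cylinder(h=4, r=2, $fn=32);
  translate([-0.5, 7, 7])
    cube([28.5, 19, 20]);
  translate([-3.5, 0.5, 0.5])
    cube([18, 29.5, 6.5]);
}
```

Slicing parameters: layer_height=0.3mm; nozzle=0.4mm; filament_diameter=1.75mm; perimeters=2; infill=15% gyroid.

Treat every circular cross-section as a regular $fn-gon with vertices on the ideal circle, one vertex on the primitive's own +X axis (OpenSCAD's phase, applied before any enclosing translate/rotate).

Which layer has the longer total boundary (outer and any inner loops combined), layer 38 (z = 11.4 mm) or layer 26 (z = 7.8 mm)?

Layer 38 (z = 11.4): the r=2.5 cylinder contributes a regular 32-gon of circumradius 2.5 (perimeter = 2·32·2.500·sin(180°/32) = 15.68 mm); the r=2 cylinder at (9, -3) contributes a regular 32-gon of circumradius 2 (perimeter = 2·32·2.000·sin(180°/32) = 12.55 mm); the cube at (-0.5, 7) (footprint 28.5×19) is included at this height (perimeter 95.00 mm); the cube at (-3.5, 0.5) is absent (z outside [0.5, 7]); Combining (union): the 3 present regions are separate (no shared area or edge), so areas and boundary lengths simply add and each stays a separate island — boundary = 123.23 mm. So its perimeter = 123.23 mm. Layer 26 (z = 7.8): the cylinder: section is a regular 32-gon, circumradius r=2.5 (perimeter = 2·32·2.500·sin(180°/32) = 15.68 mm); the cylinder at (9, -3) is not intersected at this z (z outside [8, 12]); the 28.5×19 cube at (-0.5, 7) contributes its full rectangle (perimeter 95.00 mm); the cube at (-3.5, 0.5) is not intersected at this z (z outside [0.5, 7]); Taking the union: the 2 present regions are separate (no shared area or edge), so areas and boundary lengths simply add and each stays a separate island — boundary = 110.68 mm. So its perimeter = 110.68 mm. Layer 38 is larger (123.23 vs 110.68 mm).

layer 38 (z = 11.4 mm)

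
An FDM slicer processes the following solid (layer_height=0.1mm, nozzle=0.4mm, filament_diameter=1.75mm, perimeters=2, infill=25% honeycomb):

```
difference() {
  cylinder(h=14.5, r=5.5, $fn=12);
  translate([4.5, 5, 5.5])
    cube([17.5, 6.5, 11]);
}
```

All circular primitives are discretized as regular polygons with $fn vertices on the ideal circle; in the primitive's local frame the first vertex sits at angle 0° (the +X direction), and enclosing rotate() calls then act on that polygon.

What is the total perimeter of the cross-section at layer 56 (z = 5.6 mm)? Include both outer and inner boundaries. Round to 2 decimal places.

34.16 mm

At z = 5.6 mm: the r=5.5 cylinder gives a regular 12-gon of circumradius 5.5 (constant along its height) (perimeter = 2·12·5.500·sin(180°/12) = 34.16 mm); the cube at (4.5, 5) (footprint 17.5×6.5) is included at this height (perimeter 48.00 mm); After the difference (first − rest): starting from the r=5.5 cylinder, the 17.5×6.5 cube at (4.5, 5) misses the remaining region (no effect) — boundary = 34.16 mm. Overall, the cross-section is a single solid region. Total boundary length (outer) = 34.16 mm.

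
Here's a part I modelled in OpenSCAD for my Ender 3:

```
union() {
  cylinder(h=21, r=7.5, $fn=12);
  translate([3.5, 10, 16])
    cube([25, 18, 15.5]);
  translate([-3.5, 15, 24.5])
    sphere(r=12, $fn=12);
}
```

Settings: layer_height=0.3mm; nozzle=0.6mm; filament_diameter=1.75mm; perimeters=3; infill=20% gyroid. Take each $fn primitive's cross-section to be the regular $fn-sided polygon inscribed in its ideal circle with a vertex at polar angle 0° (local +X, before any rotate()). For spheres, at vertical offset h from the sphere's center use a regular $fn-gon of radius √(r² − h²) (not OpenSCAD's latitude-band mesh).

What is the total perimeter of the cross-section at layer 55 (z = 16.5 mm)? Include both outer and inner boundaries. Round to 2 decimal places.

156.21 mm

At z = 16.5 mm: the r=7.5 cylinder gives a regular 12-gon of circumradius 7.5 (constant along its height) (perimeter = 2·12·7.500·sin(180°/12) = 46.59 mm); the cube at (3.5, 10) (footprint 25×18) is included at this height (perimeter 86.00 mm); the sphere at (-3.5, 15): section is a regular 12-gon, circumradius = √(r²−h²) = √(12²−8²) = 8.944 (perimeter = 2·12·8.944·sin(180°/12) = 55.56 mm); Merging all regions: the regions partially overlap (shared area 14.74 mm²), so the edge portions inside another operand are dropped and the merged outline is re-measured after clipping — boundary = 156.21 mm. Overall, the cross-section is a single solid region. Total boundary length (outer) = 156.21 mm.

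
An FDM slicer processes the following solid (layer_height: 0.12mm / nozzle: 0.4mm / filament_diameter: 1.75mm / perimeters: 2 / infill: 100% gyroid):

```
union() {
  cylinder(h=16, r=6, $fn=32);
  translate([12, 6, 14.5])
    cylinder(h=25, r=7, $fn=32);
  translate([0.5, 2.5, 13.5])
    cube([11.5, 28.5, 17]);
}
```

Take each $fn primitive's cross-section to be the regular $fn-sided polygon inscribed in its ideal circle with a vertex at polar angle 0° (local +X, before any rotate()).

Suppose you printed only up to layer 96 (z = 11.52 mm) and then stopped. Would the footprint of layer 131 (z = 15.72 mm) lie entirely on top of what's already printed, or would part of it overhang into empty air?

part overhangs

Compare the two slices. At z = 11.52: the r=6 cylinder gives a regular 32-gon of circumradius 6 (constant along its height) (area = (32/2)·6.000²·sin(360°/32) = 112.37 mm²); the cylinder at (12, 6) is not intersected at this z (z outside [14.5, 39.5]); the cube at (0.5, 2.5) is absent (z outside [13.5, 30.5]); Taking the union: only the r=6 cylinder is present, so the union is just that shape — area = 112.37 mm². At z = 15.72: the cylinder: section is a regular 32-gon, circumradius r=6 (area = (32/2)·6.000²·sin(360°/32) = 112.37 mm²); the r=7 cylinder at (12, 6) gives a regular 32-gon of circumradius 7 (constant along its height) (area = (32/2)·7.000²·sin(360°/32) = 152.95 mm²); the cube at (0.5, 2.5) (footprint 11.5×28.5) is included at this height (area 327.75 mm²); Combining (union): the regions partially overlap — summed areas 593.07 mm² minus the doubly-counted overlap 73.44 mm² gives 519.63 mm² — area = 519.63 mm². Checking containment: at z = 15.72 the cross-section extends beyond the z = 11.52 cross-section by about 407.26 mm².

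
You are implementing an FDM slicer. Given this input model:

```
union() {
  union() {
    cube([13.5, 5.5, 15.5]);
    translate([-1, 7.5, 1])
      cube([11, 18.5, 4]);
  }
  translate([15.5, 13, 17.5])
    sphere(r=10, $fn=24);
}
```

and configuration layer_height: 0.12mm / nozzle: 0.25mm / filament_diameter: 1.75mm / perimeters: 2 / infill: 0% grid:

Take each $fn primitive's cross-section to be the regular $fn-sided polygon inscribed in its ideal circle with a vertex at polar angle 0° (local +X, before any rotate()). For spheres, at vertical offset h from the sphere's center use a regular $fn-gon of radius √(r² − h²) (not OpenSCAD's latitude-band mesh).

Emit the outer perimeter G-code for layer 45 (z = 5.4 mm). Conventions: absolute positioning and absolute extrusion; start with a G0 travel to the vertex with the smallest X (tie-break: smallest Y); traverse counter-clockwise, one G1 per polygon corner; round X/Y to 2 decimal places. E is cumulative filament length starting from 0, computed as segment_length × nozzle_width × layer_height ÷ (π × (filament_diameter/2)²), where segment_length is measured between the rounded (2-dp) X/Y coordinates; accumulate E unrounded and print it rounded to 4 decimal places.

At z = 5.4 mm: the cube is present — its section is the full 13.5×5.5 rectangle; the cube at (-1, 7.5) is absent (z outside [1, 5]); Taking the union: only the 13.5×5.5 cube is present, so the union is just that shape — 1 connected region; the sphere at (15.5, 13) is absent (|z−center|=12.100 > r=10); Combining (union): only the result so far is present, so the union is just that shape — 1 connected region. The outline is a single polygon with 4 vertices. Extrusion per mm of travel: 0.25 × 0.12 / (π × 0.875²) = 0.012473. Accumulating E over each segment gives final E = 0.4740.

G0 X0.00 Y0.00 Z5.40
G1 X13.50 Y0.00 E0.1684
G1 X13.50 Y5.50 E0.2370
G1 X0.00 Y5.50 E0.4054
G1 X0.00 Y0.00 E0.4740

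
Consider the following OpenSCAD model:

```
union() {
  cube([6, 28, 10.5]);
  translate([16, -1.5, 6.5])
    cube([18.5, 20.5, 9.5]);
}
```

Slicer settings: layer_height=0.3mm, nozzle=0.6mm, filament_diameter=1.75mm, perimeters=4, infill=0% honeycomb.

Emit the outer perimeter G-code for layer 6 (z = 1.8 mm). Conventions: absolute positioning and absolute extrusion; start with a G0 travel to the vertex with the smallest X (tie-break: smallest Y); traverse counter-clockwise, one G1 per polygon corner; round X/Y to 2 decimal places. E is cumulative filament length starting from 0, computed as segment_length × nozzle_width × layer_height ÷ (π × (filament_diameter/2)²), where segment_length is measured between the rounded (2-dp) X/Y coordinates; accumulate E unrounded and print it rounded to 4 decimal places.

G0 X0.00 Y0.00 Z1.80
G1 X6.00 Y0.00 E0.4490
G1 X6.00 Y28.00 E2.5444
G1 X0.00 Y28.00 E2.9934
G1 X0.00 Y0.00 E5.0888

At z = 1.8 mm: the cube (footprint 6×28) is included at this height; the cube at (16, -1.5) is not intersected at this z (z outside [6.5, 16]); Combining (union): only the 6×28 cube is present, so the union is just that shape — 1 connected region. The outline is a single polygon with 4 vertices. Extrusion per mm of travel: 0.6 × 0.3 / (π × 0.875²) = 0.074835. Accumulating E over each segment gives final E = 5.0888.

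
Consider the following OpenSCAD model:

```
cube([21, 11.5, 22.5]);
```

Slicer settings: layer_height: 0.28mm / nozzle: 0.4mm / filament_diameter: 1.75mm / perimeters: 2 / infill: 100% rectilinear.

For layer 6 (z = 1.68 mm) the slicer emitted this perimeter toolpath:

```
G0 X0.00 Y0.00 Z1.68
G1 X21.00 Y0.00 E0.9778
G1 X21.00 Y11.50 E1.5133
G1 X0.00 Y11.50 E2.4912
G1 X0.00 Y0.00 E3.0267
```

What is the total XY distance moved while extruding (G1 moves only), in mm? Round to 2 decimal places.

Sum the Euclidean lengths of each G1 segment: total = 65.00 mm.

65.00 mm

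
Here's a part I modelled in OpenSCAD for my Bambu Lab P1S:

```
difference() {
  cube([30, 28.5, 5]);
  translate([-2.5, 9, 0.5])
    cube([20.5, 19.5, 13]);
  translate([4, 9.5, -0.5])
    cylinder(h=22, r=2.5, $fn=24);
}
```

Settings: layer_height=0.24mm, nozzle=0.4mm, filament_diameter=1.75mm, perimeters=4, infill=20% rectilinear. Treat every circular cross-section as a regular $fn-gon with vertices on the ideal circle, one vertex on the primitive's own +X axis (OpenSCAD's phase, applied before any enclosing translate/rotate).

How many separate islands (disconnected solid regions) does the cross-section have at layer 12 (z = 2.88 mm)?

At z = 2.88 mm: the cube (footprint 30×28.5) is included at this height; the 20.5×19.5 cube at (-2.5, 9) contributes its full rectangle; the r=2.5 cylinder at (4, 9.5) contributes a regular 24-gon of circumradius 2.5; After the difference (first − rest): starting from the 30×28.5 cube, the 20.5×19.5 cube at (-2.5, 9) partially overlaps it — only the 351.00 mm² overlap (of its 399.75 mm²) is removed, clipping the outline; the r=2.5 cylinder at (4, 9.5) partially overlaps it — only the 7.24 mm² overlap (of its 19.41 mm²) is removed, clipping the outline — 1 connected region. Overall, the cross-section is a single solid region. Island count = 1.

1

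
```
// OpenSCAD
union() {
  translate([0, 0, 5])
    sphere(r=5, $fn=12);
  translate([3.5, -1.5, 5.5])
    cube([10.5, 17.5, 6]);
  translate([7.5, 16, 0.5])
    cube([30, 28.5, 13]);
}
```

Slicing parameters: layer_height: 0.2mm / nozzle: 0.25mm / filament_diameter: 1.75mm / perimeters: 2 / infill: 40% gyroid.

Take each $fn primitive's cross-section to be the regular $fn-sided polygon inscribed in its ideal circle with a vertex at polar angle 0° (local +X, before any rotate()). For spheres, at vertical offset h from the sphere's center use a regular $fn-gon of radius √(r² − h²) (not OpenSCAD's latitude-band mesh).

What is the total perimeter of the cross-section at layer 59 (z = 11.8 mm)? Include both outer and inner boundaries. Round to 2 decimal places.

117.00 mm

At z = 11.8 mm: the sphere is not intersected at this z (|z−center|=6.800 > r=5); the cube at (3.5, -1.5) is not intersected at this z (z outside [5.5, 11.5]); the 30×28.5 cube at (7.5, 16) contributes its full rectangle (perimeter 117.00 mm); Combining (union): only the 30×28.5 cube at (7.5, 16) is present, so the union is just that shape — boundary = 117.00 mm. Overall, the cross-section is a single solid region. Total boundary length (outer) = 117.00 mm.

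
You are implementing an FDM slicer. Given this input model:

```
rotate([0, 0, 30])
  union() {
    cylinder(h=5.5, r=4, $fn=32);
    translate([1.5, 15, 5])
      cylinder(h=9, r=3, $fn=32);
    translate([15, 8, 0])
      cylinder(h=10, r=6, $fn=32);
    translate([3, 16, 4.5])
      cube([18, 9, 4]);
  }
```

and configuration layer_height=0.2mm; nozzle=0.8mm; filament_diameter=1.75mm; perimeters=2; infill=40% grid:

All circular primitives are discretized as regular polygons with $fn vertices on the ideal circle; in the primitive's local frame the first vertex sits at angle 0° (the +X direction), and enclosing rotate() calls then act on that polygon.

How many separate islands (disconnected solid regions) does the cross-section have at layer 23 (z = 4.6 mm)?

3

At z = 4.6 mm: the r=4 cylinder gives a regular 32-gon of circumradius 4 (constant along its height); the cylinder at (1.5, 15) is absent (z outside [5, 14]); the r=6 cylinder at (15, 8) gives a regular 32-gon of circumradius 6 (constant along its height); the 18×9 cube at (3, 16) contributes its full rectangle; Combining (union): the 3 present regions are separate (no shared area or edge), so areas and boundary lengths simply add and each stays a separate island — 3 connected regions; (whole slice rotated 30° about Z — lengths, areas and connectivity unchanged). Overall, the cross-section has 3 separate islands. Island count = 3.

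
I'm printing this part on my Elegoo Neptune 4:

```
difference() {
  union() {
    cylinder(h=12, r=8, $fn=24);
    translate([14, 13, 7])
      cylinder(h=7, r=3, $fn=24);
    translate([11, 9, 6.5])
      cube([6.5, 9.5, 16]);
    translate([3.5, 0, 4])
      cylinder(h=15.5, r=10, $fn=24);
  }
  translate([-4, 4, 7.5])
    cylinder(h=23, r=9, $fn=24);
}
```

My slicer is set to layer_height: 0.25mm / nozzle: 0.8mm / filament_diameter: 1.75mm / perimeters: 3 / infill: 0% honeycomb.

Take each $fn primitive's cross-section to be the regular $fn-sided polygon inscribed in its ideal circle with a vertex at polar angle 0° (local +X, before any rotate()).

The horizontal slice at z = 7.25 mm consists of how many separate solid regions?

At z = 7.25 mm: the cylinder: section is a regular 24-gon, circumradius r=8; the r=3 cylinder at (14, 13) gives a regular 24-gon of circumradius 3 (constant along its height); the 6.5×9.5 cube at (11, 9) contributes its full rectangle; the cylinder at (3.5, 0): section is a regular 24-gon, circumradius r=10; Taking the union: the regions partially overlap (shared area 209.80 mm²), so overlapping operands fuse into one piece — 2 connected regions; the cylinder at (-4, 4) is absent (z outside [7.5, 30.5]); After the difference (first − rest): none of the subtracted shapes is present at this height, so that combined region is unchanged — 2 connected regions. The result has 2 disconnected regions.

2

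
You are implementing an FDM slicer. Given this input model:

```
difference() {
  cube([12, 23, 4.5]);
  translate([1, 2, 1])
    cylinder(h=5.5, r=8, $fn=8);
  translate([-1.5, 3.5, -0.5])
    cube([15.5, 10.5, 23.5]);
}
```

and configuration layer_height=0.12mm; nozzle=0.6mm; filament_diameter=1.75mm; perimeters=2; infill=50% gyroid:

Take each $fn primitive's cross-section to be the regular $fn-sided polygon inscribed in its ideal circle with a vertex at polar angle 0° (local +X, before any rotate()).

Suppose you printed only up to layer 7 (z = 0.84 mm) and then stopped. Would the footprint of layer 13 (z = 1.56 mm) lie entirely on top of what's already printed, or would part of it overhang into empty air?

entirely on top

Compare the two slices. At z = 0.84: the cube (footprint 12×23) is included at this height (area 276.00 mm²); the cylinder at (1, 2) does not reach this height (z outside [1, 6.5]); the cube at (-1.5, 3.5) is present — its section is the full 15.5×10.5 rectangle (area 162.75 mm²); After the difference (first − rest): starting from the 12×23 cube (276.00 mm²), the 15.5×10.5 cube at (-1.5, 3.5) partially overlaps it — only the 126.00 mm² overlap (of its 162.75 mm²) is removed, clipping the outline — area = 150.00 mm². At z = 1.56: the cube (footprint 12×23) is included at this height (area 276.00 mm²); the r=8 cylinder at (1, 2) contributes a regular 8-gon of circumradius 8 (area = (8/2)·8.000²·sin(360°/8) = 181.02 mm²); the cube at (-1.5, 3.5) is present — its section is the full 15.5×10.5 rectangle (area 162.75 mm²); Taking the first minus the rest: starting from the 12×23 cube (276.00 mm²), the r=8 cylinder at (1, 2) partially overlaps it — only the 70.22 mm² overlap (of its 181.02 mm²) is removed, clipping the outline; the 15.5×10.5 cube at (-1.5, 3.5) partially overlaps it — only the 85.99 mm² overlap (of its 162.75 mm²) is removed, clipping the outline — area = 119.79 mm². Checking containment: the cross-section at z = 1.56 is a subset of the cross-section at z = 0.84.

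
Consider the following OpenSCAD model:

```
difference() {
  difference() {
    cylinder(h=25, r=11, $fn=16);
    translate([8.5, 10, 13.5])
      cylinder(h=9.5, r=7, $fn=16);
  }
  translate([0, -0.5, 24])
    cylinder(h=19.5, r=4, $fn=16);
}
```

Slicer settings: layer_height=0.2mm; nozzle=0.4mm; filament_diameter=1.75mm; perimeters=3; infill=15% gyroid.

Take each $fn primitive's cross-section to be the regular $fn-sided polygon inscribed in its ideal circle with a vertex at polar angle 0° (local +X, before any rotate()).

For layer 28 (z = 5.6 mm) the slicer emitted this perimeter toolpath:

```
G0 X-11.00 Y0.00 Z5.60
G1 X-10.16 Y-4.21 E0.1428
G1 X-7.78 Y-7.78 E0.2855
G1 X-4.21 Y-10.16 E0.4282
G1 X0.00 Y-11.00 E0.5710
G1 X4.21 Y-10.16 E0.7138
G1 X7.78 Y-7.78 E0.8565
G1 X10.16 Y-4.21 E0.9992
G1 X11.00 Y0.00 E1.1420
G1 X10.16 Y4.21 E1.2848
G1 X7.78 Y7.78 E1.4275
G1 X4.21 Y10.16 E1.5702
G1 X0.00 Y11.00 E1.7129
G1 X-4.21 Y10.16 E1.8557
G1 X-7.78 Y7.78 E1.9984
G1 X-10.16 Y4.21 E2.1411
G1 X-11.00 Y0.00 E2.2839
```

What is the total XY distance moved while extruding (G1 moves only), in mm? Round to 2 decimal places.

68.67 mm

Sum the Euclidean lengths of each G1 segment: total = 68.67 mm.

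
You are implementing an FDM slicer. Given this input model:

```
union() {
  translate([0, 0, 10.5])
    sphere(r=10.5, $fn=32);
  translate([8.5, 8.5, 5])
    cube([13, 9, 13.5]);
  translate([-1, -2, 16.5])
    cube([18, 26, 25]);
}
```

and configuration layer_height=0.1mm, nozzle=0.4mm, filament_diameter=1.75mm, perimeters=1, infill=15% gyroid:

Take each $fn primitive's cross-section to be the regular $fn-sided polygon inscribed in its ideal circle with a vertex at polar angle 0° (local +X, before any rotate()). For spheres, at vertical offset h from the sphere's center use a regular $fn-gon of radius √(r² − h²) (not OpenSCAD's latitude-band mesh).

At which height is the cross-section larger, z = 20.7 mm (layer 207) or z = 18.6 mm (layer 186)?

layer 186 (z = 18.6 mm)

Layer 207 (z = 20.7): the r=10.5 sphere slices to a regular 32-gon of circumradius 2.492 (√(r²−h²) with h=10.2 from center) (area = (32/2)·2.492²·sin(360°/32) = 19.38 mm²); the cube at (8.5, 8.5) is not intersected at this z (z outside [5, 18.5]); the 18×26 cube at (-1, -2) contributes its full rectangle (area 468.00 mm²); Taking the union: the regions partially overlap — summed areas 487.38 mm² minus the doubly-counted overlap 13.62 mm² gives 473.76 mm² — area = 473.76 mm². So its area = 473.76 mm². Layer 186 (z = 18.6): the sphere: section is a regular 32-gon, circumradius = √(r²−h²) = √(10.5²−8.1²) = 6.681 (area = (32/2)·6.681²·sin(360°/32) = 139.34 mm²); the cube at (8.5, 8.5) is not intersected at this z (z outside [5, 18.5]); the 18×26 cube at (-1, -2) contributes its full rectangle (area 468.00 mm²); Taking the union: the regions partially overlap — summed areas 607.34 mm² minus the doubly-counted overlap 56.58 mm² gives 550.76 mm² — area = 550.76 mm². So its area = 550.76 mm². Layer 186 is larger (550.76 vs 473.76 mm²).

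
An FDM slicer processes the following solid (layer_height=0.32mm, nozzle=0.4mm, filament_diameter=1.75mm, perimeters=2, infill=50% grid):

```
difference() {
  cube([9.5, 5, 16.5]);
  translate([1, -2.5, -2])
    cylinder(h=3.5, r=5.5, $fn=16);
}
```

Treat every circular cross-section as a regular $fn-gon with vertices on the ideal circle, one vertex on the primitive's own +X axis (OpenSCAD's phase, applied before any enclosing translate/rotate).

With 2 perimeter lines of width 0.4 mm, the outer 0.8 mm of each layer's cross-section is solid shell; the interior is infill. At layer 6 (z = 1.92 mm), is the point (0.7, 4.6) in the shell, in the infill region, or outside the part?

shell

At z = 1.92 mm: the 9.5×5 cube contributes its full rectangle; the cylinder at (1, -2.5) does not reach this height (z outside [-2, 1.5]); Taking the first minus the rest: none of the subtracted shapes is present at this height, so the 9.5×5 cube is unchanged — 1 connected region. Overall, the cross-section is a single solid region. The nearest boundary edge runs (9.50, 5.00)→(0.00, 5.00); distance from the point to it = 0.40 mm. The point is inside the cross-section, 0.40 mm from the nearest boundary — within the 0.8 mm shell band (2 × 0.4).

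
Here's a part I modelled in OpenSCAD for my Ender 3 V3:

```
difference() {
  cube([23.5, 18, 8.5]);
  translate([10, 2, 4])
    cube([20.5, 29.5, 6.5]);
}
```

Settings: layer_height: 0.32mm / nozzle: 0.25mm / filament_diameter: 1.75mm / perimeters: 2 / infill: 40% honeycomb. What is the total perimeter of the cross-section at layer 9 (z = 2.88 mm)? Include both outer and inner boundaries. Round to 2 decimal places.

83.00 mm

At z = 2.88 mm: the 23.5×18 cube contributes its full rectangle (perimeter 83.00 mm); the cube at (10, 2) is absent (z outside [4, 10.5]); Subtracting the remaining from the first: none of the subtracted shapes is present at this height, so the 23.5×18 cube is unchanged — boundary = 83.00 mm. Overall, the cross-section is a single solid region. Total boundary length (outer) = 83.00 mm.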